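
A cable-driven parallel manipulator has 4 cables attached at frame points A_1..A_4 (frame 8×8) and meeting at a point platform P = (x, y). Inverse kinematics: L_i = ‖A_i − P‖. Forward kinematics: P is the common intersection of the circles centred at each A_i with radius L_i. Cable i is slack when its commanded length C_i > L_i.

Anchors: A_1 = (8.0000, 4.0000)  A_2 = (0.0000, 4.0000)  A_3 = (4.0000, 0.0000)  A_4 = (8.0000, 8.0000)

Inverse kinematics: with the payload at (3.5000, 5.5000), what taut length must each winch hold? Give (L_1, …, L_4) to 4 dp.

(4.7434, 3.8079, 5.5227, 5.1478)

cable 1: Δx=4.5000, Δy=-1.5000; L_1 = √(Δx²+Δy²) = 4.7434
cable 2: Δx=-3.5000, Δy=-1.5000; L_2 = √(Δx²+Δy²) = 3.8079
cable 3: Δx=0.5000, Δy=-5.5000; L_3 = √(Δx²+Δy²) = 5.5227
cable 4: Δx=4.5000, Δy=2.5000; L_4 = √(Δx²+Δy²) = 5.1478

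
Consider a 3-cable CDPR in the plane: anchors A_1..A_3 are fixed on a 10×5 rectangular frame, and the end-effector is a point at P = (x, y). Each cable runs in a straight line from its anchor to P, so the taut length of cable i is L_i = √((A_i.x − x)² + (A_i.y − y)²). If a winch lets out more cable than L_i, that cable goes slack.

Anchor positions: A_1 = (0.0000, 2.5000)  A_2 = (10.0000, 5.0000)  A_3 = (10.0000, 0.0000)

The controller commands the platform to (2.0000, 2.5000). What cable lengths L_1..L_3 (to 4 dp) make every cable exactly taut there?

L_1: Δ = A_1−P = (-2.0000, 0.0000) → ‖Δ‖ = √4.0000 = 2.0000
L_2: Δ = A_2−P = (8.0000, 2.5000) → ‖Δ‖ = √70.2500 = 8.3815
L_3: Δ = A_3−P = (8.0000, -2.5000) → ‖Δ‖ = √70.2500 = 8.3815

(2.0000, 8.3815, 8.3815)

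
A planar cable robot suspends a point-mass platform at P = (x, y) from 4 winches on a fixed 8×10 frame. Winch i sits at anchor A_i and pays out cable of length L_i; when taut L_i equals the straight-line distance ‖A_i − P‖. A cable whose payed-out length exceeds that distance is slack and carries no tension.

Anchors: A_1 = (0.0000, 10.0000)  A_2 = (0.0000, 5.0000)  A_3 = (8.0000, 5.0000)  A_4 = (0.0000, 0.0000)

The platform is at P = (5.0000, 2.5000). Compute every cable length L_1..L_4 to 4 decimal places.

(9.0139, 5.5902, 3.9051, 5.5902)

L_1 = √((0.0000−5.0000)² + (10.0000−2.5000)²) = 9.0139
L_2 = √((0.0000−5.0000)² + (5.0000−2.5000)²) = 5.5902
L_3 = √((8.0000−5.0000)² + (5.0000−2.5000)²) = 3.9051
L_4 = √((0.0000−5.0000)² + (0.0000−2.5000)²) = 5.5902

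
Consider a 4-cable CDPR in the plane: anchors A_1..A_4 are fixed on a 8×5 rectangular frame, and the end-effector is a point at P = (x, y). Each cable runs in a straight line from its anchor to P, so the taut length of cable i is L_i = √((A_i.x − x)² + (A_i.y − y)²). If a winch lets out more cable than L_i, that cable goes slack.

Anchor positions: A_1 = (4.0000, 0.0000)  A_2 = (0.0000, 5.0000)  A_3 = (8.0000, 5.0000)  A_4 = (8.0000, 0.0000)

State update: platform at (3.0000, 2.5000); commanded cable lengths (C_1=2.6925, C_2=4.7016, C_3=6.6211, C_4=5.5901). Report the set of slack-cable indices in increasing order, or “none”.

2, 3

cable 1: √((1.0000)²+(-2.5000)²)=2.6926, C_1=2.6925: taut
cable 2: √((-3.0000)²+(2.5000)²)=3.9051, C_2=4.7016: slack
cable 3: √((5.0000)²+(2.5000)²)=5.5902, C_3=6.6211: slack
cable 4: √((5.0000)²+(-2.5000)²)=5.5902, C_4=5.5901: taut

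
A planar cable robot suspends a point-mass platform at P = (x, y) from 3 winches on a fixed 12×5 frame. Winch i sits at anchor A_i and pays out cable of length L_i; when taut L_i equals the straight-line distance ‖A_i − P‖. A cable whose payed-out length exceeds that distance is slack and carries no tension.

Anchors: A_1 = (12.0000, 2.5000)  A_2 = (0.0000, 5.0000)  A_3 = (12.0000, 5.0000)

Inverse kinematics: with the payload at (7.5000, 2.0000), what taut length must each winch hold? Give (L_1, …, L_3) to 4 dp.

L_1: Δ = A_1−P = (4.5000, 0.5000) → ‖Δ‖ = √20.5000 = 4.5277
L_2: Δ = A_2−P = (-7.5000, 3.0000) → ‖Δ‖ = √65.2500 = 8.0777
L_3: Δ = A_3−P = (4.5000, 3.0000) → ‖Δ‖ = √29.2500 = 5.4083

(4.5277, 8.0777, 5.4083)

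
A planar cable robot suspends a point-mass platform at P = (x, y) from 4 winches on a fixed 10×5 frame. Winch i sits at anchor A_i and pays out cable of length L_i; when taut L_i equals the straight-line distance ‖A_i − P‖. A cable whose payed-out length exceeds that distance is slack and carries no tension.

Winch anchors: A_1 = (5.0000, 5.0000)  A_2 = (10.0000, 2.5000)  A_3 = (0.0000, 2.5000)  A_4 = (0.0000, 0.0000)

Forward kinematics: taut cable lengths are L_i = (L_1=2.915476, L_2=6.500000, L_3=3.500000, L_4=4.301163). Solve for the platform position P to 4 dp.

(3.5000, 2.5000)

expand ‖A_i−P‖²=L_i² and subtract eq 1 (q_i ≔ ‖A_i‖²−L_i²)
q_1 = 25.0000+25.0000−8.5000 = 41.5000
eq1−eq2 → [-10.0000  5.0000]·P = -22.5000
eq1−eq3 → [10.0000  5.0000]·P = 47.5000
eq1−eq4 → [10.0000  10.0000]·P = 60.0000
2×2 solve → P = (3.5000, 2.5000)
check cable 4: ‖A_4−P‖² = 18.5000 ≈ L_4² = 18.5000 ✓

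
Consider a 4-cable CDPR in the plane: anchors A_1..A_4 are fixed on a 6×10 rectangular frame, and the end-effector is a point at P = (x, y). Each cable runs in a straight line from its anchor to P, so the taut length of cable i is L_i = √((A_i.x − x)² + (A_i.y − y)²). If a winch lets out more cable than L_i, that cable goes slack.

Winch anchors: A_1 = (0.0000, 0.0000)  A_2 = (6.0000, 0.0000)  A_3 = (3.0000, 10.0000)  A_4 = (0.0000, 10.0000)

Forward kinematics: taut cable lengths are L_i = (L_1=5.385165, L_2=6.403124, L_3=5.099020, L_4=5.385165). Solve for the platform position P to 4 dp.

(2.0000, 5.0000)

each cable: (A_i−P)·(A_i−P) = L_i²; let k_i = ‖A_i‖²−L_i²
k_1 = 0.0000+0.0000−29.0000 = -29.0000
row 1: -12.0000x + 0.0000y = -24.0000  (k_2=-5.0000)
row 2: -6.0000x − 20.0000y = -112.0000  (k_3=83.0000)
row 3: 0.0000x − 20.0000y = -100.0000  (k_4=71.0000)
Cramer on rows 1–2 → x = 2.0000, y = 5.0000
check cable 4: ‖A_4−P‖² = 29.0000 ≈ L_4² = 29.0000 ✓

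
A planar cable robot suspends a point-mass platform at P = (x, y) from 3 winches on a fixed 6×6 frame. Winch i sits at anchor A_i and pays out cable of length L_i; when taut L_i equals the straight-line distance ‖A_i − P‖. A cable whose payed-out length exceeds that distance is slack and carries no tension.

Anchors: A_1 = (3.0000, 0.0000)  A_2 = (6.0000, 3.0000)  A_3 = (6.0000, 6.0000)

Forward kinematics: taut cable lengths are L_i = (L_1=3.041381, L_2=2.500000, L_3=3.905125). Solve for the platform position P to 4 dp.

each cable: (A_i−P)·(A_i−P) = L_i²; let c_i = ‖A_i‖²−L_i²
c_1 = 9.0000+0.0000−9.2500 = -0.2500
row 1: -6.0000x − 6.0000y = -39.0000  (c_2=38.7500)
row 2: -6.0000x − 12.0000y = -57.0000  (c_3=56.7500)
Cramer on rows 1–2 → x = 3.5000, y = 3.0000

(3.5000, 3.0000)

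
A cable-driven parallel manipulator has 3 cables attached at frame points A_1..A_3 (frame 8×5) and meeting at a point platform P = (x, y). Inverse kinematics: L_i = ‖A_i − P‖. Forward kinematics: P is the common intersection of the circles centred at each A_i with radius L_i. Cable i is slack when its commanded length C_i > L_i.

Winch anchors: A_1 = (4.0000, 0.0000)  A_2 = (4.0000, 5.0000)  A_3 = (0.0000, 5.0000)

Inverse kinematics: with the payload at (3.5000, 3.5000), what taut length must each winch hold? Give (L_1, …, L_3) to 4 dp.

(3.5355, 1.5811, 3.8079)

L_1 = √((4.0000−3.5000)² + (0.0000−3.5000)²) = 3.5355
L_2 = √((4.0000−3.5000)² + (5.0000−3.5000)²) = 1.5811
L_3 = √((0.0000−3.5000)² + (5.0000−3.5000)²) = 3.8079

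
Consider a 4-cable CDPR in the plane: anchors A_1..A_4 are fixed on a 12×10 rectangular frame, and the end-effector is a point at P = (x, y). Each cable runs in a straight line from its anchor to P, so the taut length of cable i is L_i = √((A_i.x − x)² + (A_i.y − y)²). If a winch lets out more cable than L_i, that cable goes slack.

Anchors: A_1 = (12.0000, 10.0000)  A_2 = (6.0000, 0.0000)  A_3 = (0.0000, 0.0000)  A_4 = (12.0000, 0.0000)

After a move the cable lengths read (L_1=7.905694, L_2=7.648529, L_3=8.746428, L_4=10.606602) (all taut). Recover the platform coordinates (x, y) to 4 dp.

(4.5000, 7.5000)

expand ‖A_i−P‖²=L_i² and subtract eq 1 (k_i ≔ ‖A_i‖²−L_i²)
k_1 = 144.0000+100.0000−62.5000 = 181.5000
eq1−eq2 → [12.0000  20.0000]·P = 204.0000
eq1−eq3 → [24.0000  20.0000]·P = 258.0000
eq1−eq4 → [0.0000  20.0000]·P = 150.0000
2×2 solve → P = (4.5000, 7.5000)
check cable 4: ‖A_4−P‖² = 112.5000 ≈ L_4² = 112.5000 ✓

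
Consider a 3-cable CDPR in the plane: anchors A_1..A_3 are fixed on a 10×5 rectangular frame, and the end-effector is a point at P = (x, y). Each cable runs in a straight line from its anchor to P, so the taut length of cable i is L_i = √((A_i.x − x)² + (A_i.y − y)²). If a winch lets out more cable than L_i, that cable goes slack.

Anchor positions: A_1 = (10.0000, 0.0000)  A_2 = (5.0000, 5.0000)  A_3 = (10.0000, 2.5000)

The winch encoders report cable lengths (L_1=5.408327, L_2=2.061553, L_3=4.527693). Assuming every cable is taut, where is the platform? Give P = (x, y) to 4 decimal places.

expand ‖A_i−P‖²=L_i² and subtract eq 1 (q_i ≔ ‖A_i‖²−L_i²)
q_1 = 100.0000+0.0000−29.2500 = 70.7500
eq1−eq2 → [10.0000  -10.0000]·P = 25.0000
eq1−eq3 → [0.0000  -5.0000]·P = -15.0000
2×2 solve → P = (5.5000, 3.0000)

(5.5000, 3.0000)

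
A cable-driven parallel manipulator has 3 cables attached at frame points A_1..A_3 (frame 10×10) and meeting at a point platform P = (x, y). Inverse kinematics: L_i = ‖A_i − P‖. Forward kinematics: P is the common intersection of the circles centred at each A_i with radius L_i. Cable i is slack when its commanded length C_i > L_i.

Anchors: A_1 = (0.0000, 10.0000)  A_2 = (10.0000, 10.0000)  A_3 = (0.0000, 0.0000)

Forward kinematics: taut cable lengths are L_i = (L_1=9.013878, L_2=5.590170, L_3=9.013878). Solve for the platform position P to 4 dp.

(7.5000, 5.0000)

circle eqns → linear via eq_j − eq_1; set c_j = A_j·A_j − L_j²
c_1 = 0.0000+100.0000−81.2500 = 18.7500
-20.0000·x + 0.0000·y = c_1−c_2 = -150.0000
0.0000·x + 20.0000·y = c_1−c_3 = 100.0000
solve first two rows → x=7.5000, y=5.0000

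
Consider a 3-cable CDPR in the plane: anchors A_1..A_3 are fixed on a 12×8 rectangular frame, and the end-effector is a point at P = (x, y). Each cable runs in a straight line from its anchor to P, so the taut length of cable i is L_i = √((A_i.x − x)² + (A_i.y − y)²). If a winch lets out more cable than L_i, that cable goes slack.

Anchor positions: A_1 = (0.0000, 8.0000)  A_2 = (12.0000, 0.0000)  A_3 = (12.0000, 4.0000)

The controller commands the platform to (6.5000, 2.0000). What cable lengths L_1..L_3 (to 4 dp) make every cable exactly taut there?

cable 1: Δx=-6.5000, Δy=6.0000; L_1 = √(Δx²+Δy²) = 8.8459
cable 2: Δx=5.5000, Δy=-2.0000; L_2 = √(Δx²+Δy²) = 5.8523
cable 3: Δx=5.5000, Δy=2.0000; L_3 = √(Δx²+Δy²) = 5.8523

(8.8459, 5.8523, 5.8523)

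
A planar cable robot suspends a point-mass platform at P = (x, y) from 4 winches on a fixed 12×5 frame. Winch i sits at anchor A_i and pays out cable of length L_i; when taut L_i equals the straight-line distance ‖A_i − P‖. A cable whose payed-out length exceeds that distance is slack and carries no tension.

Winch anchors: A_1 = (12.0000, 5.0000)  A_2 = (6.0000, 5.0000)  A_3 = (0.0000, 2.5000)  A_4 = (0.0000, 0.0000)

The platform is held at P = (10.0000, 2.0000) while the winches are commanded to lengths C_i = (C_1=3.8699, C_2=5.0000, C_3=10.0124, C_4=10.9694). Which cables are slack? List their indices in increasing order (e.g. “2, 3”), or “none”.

cable 1: L_1 = ‖A_1−P‖ = 3.6056;  C_1 = 3.8699 → slack
cable 2: L_2 = ‖A_2−P‖ = 5.0000;  C_2 = 5.0000 → taut
cable 3: L_3 = ‖A_3−P‖ = 10.0125;  C_3 = 10.0124 → taut
cable 4: L_4 = ‖A_4−P‖ = 10.1980;  C_4 = 10.9694 → slack

1, 4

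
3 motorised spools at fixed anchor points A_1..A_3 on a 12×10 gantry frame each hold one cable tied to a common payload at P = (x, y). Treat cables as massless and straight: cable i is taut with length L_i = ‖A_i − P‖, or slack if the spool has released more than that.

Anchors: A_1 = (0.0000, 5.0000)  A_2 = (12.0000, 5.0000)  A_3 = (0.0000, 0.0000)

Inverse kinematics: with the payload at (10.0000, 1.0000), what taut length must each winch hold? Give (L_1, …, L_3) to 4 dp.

(10.7703, 4.4721, 10.0499)

L_1 = √((0.0000−10.0000)² + (5.0000−1.0000)²) = 10.7703
L_2 = √((12.0000−10.0000)² + (5.0000−1.0000)²) = 4.4721
L_3 = √((0.0000−10.0000)² + (0.0000−1.0000)²) = 10.0499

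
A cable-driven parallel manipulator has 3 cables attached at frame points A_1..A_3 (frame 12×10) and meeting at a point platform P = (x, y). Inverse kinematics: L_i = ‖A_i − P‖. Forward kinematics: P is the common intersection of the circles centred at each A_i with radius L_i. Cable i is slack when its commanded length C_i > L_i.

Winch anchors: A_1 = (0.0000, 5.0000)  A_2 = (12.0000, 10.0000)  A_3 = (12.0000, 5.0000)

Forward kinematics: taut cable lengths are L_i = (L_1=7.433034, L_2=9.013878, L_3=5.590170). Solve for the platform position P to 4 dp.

each cable: (A_i−P)·(A_i−P) = L_i²; let k_i = ‖A_i‖²−L_i²
k_1 = 0.0000+25.0000−55.2500 = -30.2500
row 1: -24.0000x − 10.0000y = -193.0000  (k_2=162.7500)
row 2: -24.0000x + 0.0000y = -168.0000  (k_3=137.7500)
Cramer on rows 1–2 → x = 7.0000, y = 2.5000

(7.0000, 2.5000)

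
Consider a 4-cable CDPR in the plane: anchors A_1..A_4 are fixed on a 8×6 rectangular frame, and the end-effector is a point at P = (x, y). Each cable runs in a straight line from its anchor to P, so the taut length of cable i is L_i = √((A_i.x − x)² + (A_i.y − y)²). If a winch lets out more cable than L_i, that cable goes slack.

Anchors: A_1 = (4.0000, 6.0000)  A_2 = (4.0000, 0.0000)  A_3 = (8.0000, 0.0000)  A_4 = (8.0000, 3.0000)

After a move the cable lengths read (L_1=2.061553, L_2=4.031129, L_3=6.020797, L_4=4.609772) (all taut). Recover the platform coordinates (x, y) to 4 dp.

(3.5000, 4.0000)

expand ‖A_i−P‖²=L_i² and subtract eq 1 (k_i ≔ ‖A_i‖²−L_i²)
k_1 = 16.0000+36.0000−4.2500 = 47.7500
eq1−eq2 → [0.0000  12.0000]·P = 48.0000
eq1−eq3 → [-8.0000  12.0000]·P = 20.0000
eq1−eq4 → [-8.0000  6.0000]·P = -4.0000
2×2 solve → P = (3.5000, 4.0000)
check cable 4: ‖A_4−P‖² = 21.2500 ≈ L_4² = 21.2500 ✓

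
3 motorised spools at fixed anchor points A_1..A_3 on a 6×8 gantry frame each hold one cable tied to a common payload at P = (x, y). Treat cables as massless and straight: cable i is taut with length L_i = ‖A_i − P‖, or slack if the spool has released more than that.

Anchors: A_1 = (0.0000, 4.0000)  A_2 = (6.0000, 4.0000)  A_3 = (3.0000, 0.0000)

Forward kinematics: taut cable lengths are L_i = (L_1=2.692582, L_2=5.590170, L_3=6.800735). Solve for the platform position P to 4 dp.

each cable: (A_i−P)·(A_i−P) = L_i²; let c_i = ‖A_i‖²−L_i²
c_1 = 0.0000+16.0000−7.2500 = 8.7500
row 1: -12.0000x + 0.0000y = -12.0000  (c_2=20.7500)
row 2: -6.0000x + 8.0000y = 46.0000  (c_3=-37.2500)
Cramer on rows 1–2 → x = 1.0000, y = 6.5000

(1.0000, 6.5000)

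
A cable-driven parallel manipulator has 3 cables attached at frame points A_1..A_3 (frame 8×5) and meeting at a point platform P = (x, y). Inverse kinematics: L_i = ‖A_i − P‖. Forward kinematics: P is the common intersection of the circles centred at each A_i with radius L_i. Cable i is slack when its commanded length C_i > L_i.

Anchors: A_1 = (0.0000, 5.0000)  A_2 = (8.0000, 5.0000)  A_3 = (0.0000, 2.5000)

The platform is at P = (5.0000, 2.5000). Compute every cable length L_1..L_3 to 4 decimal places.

L_1 = √((0.0000−5.0000)² + (5.0000−2.5000)²) = 5.5902
L_2 = √((8.0000−5.0000)² + (5.0000−2.5000)²) = 3.9051
L_3 = √((0.0000−5.0000)² + (2.5000−2.5000)²) = 5.0000

(5.5902, 3.9051, 5.0000)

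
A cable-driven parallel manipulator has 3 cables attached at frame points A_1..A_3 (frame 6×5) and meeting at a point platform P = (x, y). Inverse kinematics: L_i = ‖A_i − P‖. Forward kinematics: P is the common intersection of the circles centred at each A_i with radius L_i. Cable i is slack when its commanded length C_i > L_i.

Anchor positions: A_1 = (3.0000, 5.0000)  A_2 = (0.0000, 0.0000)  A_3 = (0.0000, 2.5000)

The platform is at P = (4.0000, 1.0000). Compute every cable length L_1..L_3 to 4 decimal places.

(4.1231, 4.1231, 4.2720)

L_1: Δ = A_1−P = (-1.0000, 4.0000) → ‖Δ‖ = √17.0000 = 4.1231
L_2: Δ = A_2−P = (-4.0000, -1.0000) → ‖Δ‖ = √17.0000 = 4.1231
L_3: Δ = A_3−P = (-4.0000, 1.5000) → ‖Δ‖ = √18.2500 = 4.2720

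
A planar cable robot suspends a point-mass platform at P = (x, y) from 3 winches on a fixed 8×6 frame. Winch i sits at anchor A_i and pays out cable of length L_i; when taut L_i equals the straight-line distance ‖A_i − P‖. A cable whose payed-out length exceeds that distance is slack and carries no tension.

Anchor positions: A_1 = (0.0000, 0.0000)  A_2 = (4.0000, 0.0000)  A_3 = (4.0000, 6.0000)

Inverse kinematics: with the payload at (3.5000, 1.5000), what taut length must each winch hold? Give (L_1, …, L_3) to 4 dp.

(3.8079, 1.5811, 4.5277)

L_1: Δ = A_1−P = (-3.5000, -1.5000) → ‖Δ‖ = √14.5000 = 3.8079
L_2: Δ = A_2−P = (0.5000, -1.5000) → ‖Δ‖ = √2.5000 = 1.5811
L_3: Δ = A_3−P = (0.5000, 4.5000) → ‖Δ‖ = √20.5000 = 4.5277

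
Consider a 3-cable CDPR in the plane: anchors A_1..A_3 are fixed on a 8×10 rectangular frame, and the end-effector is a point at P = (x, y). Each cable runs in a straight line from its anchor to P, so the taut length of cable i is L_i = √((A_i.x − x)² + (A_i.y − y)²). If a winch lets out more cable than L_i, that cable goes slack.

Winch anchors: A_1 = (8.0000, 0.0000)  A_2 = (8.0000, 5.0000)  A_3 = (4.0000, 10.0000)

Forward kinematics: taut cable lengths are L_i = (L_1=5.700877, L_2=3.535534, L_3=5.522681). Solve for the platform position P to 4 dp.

each cable: (A_i−P)·(A_i−P) = L_i²; let c_i = ‖A_i‖²−L_i²
c_1 = 64.0000+0.0000−32.5000 = 31.5000
row 1: 0.0000x − 10.0000y = -45.0000  (c_2=76.5000)
row 2: 8.0000x − 20.0000y = -54.0000  (c_3=85.5000)
Cramer on rows 1–2 → x = 4.5000, y = 4.5000

(4.5000, 4.5000)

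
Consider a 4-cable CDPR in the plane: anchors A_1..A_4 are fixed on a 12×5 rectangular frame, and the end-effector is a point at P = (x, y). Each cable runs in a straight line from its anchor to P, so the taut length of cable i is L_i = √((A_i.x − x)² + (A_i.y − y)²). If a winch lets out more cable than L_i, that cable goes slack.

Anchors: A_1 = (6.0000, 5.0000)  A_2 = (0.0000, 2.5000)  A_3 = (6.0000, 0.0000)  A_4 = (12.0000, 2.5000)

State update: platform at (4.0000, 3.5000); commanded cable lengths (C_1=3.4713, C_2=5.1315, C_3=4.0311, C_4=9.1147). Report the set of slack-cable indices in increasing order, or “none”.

1, 2, 4

cable 1: √((2.0000)²+(1.5000)²)=2.5000, C_1=3.4713: slack
cable 2: √((-4.0000)²+(-1.0000)²)=4.1231, C_2=5.1315: slack
cable 3: √((2.0000)²+(-3.5000)²)=4.0311, C_3=4.0311: taut
cable 4: √((8.0000)²+(-1.0000)²)=8.0623, C_4=9.1147: slack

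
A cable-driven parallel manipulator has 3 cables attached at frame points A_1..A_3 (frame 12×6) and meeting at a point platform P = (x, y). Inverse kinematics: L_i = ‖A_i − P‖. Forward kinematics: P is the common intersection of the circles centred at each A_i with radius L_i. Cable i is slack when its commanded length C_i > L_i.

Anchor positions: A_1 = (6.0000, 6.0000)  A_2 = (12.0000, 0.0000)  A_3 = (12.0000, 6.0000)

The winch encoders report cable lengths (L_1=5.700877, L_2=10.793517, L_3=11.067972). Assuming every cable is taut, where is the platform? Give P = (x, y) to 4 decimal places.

expand ‖A_i−P‖²=L_i² and subtract eq 1 (q_i ≔ ‖A_i‖²−L_i²)
q_1 = 36.0000+36.0000−32.5000 = 39.5000
eq1−eq2 → [-12.0000  12.0000]·P = 12.0000
eq1−eq3 → [-12.0000  0.0000]·P = -18.0000
2×2 solve → P = (1.5000, 2.5000)

(1.5000, 2.5000)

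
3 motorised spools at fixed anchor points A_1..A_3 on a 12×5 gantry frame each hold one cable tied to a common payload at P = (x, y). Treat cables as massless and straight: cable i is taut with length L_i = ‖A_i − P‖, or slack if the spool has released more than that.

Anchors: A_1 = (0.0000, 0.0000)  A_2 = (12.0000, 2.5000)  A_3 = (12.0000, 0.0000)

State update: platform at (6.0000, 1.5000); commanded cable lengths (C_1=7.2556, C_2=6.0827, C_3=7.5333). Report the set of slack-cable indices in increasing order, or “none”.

i=1: geometric 6.1847 vs commanded 7.2556 ⇒ slack
i=2: geometric 6.0828 vs commanded 6.0827 ⇒ taut
i=3: geometric 6.1847 vs commanded 7.5333 ⇒ slack

1, 3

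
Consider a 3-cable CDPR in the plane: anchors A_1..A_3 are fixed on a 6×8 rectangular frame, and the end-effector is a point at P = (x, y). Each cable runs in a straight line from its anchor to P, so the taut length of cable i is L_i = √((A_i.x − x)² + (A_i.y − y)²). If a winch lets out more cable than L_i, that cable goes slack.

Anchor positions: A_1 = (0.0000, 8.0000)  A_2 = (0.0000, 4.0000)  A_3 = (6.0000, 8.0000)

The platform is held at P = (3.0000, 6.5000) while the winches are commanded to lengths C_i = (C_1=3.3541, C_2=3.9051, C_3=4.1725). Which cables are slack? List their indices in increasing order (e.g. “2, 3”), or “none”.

cable 1: L_1 = ‖A_1−P‖ = 3.3541;  C_1 = 3.3541 → taut
cable 2: L_2 = ‖A_2−P‖ = 3.9051;  C_2 = 3.9051 → taut
cable 3: L_3 = ‖A_3−P‖ = 3.3541;  C_3 = 4.1725 → slack

3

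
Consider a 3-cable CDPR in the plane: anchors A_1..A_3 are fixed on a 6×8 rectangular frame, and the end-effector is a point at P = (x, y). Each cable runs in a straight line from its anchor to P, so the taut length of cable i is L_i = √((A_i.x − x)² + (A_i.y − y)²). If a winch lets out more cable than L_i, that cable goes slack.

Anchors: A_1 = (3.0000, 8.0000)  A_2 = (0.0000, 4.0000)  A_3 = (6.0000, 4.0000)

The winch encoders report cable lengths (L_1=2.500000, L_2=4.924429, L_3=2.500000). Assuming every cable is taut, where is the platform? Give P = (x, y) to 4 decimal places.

(4.5000, 6.0000)

circle eqns → linear via eq_j − eq_1; set k_j = A_j·A_j − L_j²
k_1 = 9.0000+64.0000−6.2500 = 66.7500
6.0000·x + 8.0000·y = k_1−k_2 = 75.0000
-6.0000·x + 8.0000·y = k_1−k_3 = 21.0000
solve first two rows → x=4.5000, y=6.0000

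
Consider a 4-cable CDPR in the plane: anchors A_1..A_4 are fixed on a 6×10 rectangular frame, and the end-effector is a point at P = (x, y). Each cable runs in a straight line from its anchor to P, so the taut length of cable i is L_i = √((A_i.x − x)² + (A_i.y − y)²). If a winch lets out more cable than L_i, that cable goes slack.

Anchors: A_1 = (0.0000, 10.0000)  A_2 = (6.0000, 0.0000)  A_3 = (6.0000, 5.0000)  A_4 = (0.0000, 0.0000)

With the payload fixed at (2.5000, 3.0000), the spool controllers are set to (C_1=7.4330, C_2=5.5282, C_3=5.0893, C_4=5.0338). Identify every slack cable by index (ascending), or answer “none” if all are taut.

2, 3, 4

cable 1: L_1 = ‖A_1−P‖ = 7.4330;  C_1 = 7.4330 → taut
cable 2: L_2 = ‖A_2−P‖ = 4.6098;  C_2 = 5.5282 → slack
cable 3: L_3 = ‖A_3−P‖ = 4.0311;  C_3 = 5.0893 → slack
cable 4: L_4 = ‖A_4−P‖ = 3.9051;  C_4 = 5.0338 → slack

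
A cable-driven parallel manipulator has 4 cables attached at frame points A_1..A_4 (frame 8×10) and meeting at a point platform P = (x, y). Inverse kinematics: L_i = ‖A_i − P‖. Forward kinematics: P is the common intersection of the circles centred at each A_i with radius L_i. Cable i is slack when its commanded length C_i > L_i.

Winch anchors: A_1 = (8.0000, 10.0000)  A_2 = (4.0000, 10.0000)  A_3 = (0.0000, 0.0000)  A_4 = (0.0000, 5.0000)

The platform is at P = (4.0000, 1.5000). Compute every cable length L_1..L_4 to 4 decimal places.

(9.3941, 8.5000, 4.2720, 5.3151)

L_1 = √((8.0000−4.0000)² + (10.0000−1.5000)²) = 9.3941
L_2 = √((4.0000−4.0000)² + (10.0000−1.5000)²) = 8.5000
L_3 = √((0.0000−4.0000)² + (0.0000−1.5000)²) = 4.2720
L_4 = √((0.0000−4.0000)² + (5.0000−1.5000)²) = 5.3151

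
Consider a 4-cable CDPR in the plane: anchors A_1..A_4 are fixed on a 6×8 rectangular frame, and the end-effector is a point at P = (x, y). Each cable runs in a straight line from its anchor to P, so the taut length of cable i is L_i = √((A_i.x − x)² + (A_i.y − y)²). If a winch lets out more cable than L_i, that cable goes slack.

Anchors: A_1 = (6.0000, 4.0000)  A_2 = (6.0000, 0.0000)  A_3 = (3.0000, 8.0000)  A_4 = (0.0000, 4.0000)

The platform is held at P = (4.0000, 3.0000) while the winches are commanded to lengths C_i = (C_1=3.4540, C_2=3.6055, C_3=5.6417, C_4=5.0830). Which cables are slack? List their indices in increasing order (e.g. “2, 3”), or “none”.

1, 3, 4

cable 1: √((2.0000)²+(1.0000)²)=2.2361, C_1=3.4540: slack
cable 2: √((2.0000)²+(-3.0000)²)=3.6056, C_2=3.6055: taut
cable 3: √((-1.0000)²+(5.0000)²)=5.0990, C_3=5.6417: slack
cable 4: √((-4.0000)²+(1.0000)²)=4.1231, C_4=5.0830: slack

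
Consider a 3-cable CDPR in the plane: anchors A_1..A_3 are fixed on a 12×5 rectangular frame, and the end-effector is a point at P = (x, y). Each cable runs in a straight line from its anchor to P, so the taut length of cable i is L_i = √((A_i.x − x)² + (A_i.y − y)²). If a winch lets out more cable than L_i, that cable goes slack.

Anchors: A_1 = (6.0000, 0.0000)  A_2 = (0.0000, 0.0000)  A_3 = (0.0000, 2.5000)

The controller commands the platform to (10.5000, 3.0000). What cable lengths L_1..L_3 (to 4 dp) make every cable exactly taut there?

(5.4083, 10.9202, 10.5119)

L_1 = √((6.0000−10.5000)² + (0.0000−3.0000)²) = 5.4083
L_2 = √((0.0000−10.5000)² + (0.0000−3.0000)²) = 10.9202
L_3 = √((0.0000−10.5000)² + (2.5000−3.0000)²) = 10.5119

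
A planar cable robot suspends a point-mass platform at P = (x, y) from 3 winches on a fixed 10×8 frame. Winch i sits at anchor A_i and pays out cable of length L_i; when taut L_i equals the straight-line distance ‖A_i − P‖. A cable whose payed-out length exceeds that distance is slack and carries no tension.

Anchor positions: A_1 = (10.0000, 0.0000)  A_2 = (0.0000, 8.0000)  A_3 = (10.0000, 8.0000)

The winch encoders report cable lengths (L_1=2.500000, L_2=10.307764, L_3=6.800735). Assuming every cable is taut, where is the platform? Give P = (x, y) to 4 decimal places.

(8.0000, 1.5000)

each cable: (A_i−P)·(A_i−P) = L_i²; let k_i = ‖A_i‖²−L_i²
k_1 = 100.0000+0.0000−6.2500 = 93.7500
row 1: 20.0000x − 16.0000y = 136.0000  (k_2=-42.2500)
row 2: 0.0000x − 16.0000y = -24.0000  (k_3=117.7500)
Cramer on rows 1–2 → x = 8.0000, y = 1.5000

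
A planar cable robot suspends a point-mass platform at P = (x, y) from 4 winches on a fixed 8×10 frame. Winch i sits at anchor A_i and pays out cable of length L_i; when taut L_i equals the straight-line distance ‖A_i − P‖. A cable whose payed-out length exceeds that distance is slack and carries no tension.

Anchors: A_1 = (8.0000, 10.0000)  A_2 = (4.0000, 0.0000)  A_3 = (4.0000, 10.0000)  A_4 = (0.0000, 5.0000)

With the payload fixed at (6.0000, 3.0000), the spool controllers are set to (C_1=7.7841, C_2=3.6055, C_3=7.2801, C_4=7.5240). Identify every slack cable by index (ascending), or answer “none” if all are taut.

1, 4

i=1: geometric 7.2801 vs commanded 7.7841 ⇒ slack
i=2: geometric 3.6056 vs commanded 3.6055 ⇒ taut
i=3: geometric 7.2801 vs commanded 7.2801 ⇒ taut
i=4: geometric 6.3246 vs commanded 7.5240 ⇒ slack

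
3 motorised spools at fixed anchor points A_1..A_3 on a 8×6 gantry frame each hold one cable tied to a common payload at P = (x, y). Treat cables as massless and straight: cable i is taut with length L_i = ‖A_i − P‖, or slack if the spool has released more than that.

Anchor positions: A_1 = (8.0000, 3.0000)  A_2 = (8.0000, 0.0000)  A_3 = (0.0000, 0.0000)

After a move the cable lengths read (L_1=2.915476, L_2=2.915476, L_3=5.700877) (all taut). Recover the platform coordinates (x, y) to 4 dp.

(5.5000, 1.5000)

each cable: (A_i−P)·(A_i−P) = L_i²; let q_i = ‖A_i‖²−L_i²
q_1 = 64.0000+9.0000−8.5000 = 64.5000
row 1: 0.0000x + 6.0000y = 9.0000  (q_2=55.5000)
row 2: 16.0000x + 6.0000y = 97.0000  (q_3=-32.5000)
Cramer on rows 1–2 → x = 5.5000, y = 1.5000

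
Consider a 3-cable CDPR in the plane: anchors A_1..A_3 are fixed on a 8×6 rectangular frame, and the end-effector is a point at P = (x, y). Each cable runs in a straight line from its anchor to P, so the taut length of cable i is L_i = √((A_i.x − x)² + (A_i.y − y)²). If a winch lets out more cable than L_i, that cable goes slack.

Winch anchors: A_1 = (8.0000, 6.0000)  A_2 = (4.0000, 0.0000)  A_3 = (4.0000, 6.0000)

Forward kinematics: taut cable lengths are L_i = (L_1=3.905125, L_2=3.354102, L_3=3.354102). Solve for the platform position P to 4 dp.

expand ‖A_i−P‖²=L_i² and subtract eq 1 (q_i ≔ ‖A_i‖²−L_i²)
q_1 = 64.0000+36.0000−15.2500 = 84.7500
eq1−eq2 → [8.0000  12.0000]·P = 80.0000
eq1−eq3 → [8.0000  0.0000]·P = 44.0000
2×2 solve → P = (5.5000, 3.0000)

(5.5000, 3.0000)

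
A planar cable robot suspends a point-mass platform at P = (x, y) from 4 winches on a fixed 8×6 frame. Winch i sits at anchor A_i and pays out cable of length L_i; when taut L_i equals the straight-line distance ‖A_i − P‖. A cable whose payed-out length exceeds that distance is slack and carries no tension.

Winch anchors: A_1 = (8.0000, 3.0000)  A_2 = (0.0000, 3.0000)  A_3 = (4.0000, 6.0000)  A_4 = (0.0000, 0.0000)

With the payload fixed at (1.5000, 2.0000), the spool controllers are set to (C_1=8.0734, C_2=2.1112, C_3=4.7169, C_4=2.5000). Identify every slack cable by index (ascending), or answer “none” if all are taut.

cable 1: √((6.5000)²+(1.0000)²)=6.5765, C_1=8.0734: slack
cable 2: √((-1.5000)²+(1.0000)²)=1.8028, C_2=2.1112: slack
cable 3: √((2.5000)²+(4.0000)²)=4.7170, C_3=4.7169: taut
cable 4: √((-1.5000)²+(-2.0000)²)=2.5000, C_4=2.5000: taut

1, 2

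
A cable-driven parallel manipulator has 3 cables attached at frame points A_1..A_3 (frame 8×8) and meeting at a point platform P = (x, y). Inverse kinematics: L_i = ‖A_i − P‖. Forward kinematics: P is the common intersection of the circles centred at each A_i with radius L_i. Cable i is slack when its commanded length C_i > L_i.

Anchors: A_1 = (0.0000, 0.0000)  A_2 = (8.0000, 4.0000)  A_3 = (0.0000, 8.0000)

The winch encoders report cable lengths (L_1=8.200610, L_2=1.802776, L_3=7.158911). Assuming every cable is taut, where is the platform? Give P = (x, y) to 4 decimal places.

(6.5000, 5.0000)

expand ‖A_i−P‖²=L_i² and subtract eq 1 (c_i ≔ ‖A_i‖²−L_i²)
c_1 = 0.0000+0.0000−67.2500 = -67.2500
eq1−eq2 → [-16.0000  -8.0000]·P = -144.0000
eq1−eq3 → [0.0000  -16.0000]·P = -80.0000
2×2 solve → P = (6.5000, 5.0000)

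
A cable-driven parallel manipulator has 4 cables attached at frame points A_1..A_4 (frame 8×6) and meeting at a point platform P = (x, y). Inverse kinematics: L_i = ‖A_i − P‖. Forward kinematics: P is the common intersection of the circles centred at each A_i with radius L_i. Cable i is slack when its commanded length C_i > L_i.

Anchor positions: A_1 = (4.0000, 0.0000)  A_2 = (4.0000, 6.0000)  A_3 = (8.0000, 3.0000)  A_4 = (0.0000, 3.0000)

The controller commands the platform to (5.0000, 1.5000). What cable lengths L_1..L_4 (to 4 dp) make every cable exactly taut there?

L_1: Δ = A_1−P = (-1.0000, -1.5000) → ‖Δ‖ = √3.2500 = 1.8028
L_2: Δ = A_2−P = (-1.0000, 4.5000) → ‖Δ‖ = √21.2500 = 4.6098
L_3: Δ = A_3−P = (3.0000, 1.5000) → ‖Δ‖ = √11.2500 = 3.3541
L_4: Δ = A_4−P = (-5.0000, 1.5000) → ‖Δ‖ = √27.2500 = 5.2202

(1.8028, 4.6098, 3.3541, 5.2202)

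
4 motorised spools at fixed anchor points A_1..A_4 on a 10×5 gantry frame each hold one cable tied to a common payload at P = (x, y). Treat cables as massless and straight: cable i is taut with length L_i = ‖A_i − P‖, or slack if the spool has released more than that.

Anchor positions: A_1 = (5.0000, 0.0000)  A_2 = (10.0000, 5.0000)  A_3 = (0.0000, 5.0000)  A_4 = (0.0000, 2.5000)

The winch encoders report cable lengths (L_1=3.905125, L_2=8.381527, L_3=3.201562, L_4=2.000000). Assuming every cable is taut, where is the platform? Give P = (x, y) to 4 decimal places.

circle eqns → linear via eq_j − eq_1; set q_j = A_j·A_j − L_j²
q_1 = 25.0000+0.0000−15.2500 = 9.7500
-10.0000·x − 10.0000·y = q_1−q_2 = -45.0000
10.0000·x − 10.0000·y = q_1−q_3 = -5.0000
10.0000·x − 5.0000·y = q_1−q_4 = 7.5000
solve first two rows → x=2.0000, y=2.5000
check cable 4: ‖A_4−P‖² = 4.0000 ≈ L_4² = 4.0000 ✓

(2.0000, 2.5000)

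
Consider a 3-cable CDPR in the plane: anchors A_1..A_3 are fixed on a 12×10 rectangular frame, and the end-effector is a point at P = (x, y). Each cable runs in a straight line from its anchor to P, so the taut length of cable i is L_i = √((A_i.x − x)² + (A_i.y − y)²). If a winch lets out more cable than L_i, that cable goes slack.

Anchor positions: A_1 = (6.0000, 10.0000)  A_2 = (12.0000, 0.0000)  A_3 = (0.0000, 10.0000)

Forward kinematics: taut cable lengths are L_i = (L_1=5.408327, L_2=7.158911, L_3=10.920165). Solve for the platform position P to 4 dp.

each cable: (A_i−P)·(A_i−P) = L_i²; let k_i = ‖A_i‖²−L_i²
k_1 = 36.0000+100.0000−29.2500 = 106.7500
row 1: -12.0000x + 20.0000y = 14.0000  (k_2=92.7500)
row 2: 12.0000x + 0.0000y = 126.0000  (k_3=-19.2500)
Cramer on rows 1–2 → x = 10.5000, y = 7.0000

(10.5000, 7.0000)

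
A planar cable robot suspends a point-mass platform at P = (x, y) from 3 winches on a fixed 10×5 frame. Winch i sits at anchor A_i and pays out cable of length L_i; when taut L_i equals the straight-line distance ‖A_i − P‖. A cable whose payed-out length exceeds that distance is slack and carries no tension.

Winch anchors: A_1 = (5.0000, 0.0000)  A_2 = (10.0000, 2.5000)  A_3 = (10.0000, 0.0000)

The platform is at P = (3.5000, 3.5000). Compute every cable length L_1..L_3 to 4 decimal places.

cable 1: Δx=1.5000, Δy=-3.5000; L_1 = √(Δx²+Δy²) = 3.8079
cable 2: Δx=6.5000, Δy=-1.0000; L_2 = √(Δx²+Δy²) = 6.5765
cable 3: Δx=6.5000, Δy=-3.5000; L_3 = √(Δx²+Δy²) = 7.3824

(3.8079, 6.5765, 7.3824)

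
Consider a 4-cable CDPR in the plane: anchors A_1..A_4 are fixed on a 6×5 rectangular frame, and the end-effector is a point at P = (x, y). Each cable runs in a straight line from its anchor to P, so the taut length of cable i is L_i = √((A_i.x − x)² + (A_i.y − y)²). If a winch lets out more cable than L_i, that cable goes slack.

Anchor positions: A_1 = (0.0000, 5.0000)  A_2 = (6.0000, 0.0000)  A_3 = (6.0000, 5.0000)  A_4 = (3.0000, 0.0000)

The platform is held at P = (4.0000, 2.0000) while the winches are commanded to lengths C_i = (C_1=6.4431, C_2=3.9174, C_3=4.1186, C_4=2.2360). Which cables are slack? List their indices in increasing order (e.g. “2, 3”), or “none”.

1, 2, 3

cable 1: √((-4.0000)²+(3.0000)²)=5.0000, C_1=6.4431: slack
cable 2: √((2.0000)²+(-2.0000)²)=2.8284, C_2=3.9174: slack
cable 3: √((2.0000)²+(3.0000)²)=3.6056, C_3=4.1186: slack
cable 4: √((-1.0000)²+(-2.0000)²)=2.2361, C_4=2.2360: taut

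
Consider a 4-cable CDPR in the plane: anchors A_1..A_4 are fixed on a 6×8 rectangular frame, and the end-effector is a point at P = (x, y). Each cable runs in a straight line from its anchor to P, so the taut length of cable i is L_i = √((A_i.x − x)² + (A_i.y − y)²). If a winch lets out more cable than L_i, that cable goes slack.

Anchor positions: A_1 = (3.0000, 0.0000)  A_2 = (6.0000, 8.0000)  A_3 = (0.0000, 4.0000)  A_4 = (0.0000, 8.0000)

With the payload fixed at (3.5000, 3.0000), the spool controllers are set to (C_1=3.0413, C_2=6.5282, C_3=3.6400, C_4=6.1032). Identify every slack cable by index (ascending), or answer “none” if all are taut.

cable 1: √((-0.5000)²+(-3.0000)²)=3.0414, C_1=3.0413: taut
cable 2: √((2.5000)²+(5.0000)²)=5.5902, C_2=6.5282: slack
cable 3: √((-3.5000)²+(1.0000)²)=3.6401, C_3=3.6400: taut
cable 4: √((-3.5000)²+(5.0000)²)=6.1033, C_4=6.1032: taut

2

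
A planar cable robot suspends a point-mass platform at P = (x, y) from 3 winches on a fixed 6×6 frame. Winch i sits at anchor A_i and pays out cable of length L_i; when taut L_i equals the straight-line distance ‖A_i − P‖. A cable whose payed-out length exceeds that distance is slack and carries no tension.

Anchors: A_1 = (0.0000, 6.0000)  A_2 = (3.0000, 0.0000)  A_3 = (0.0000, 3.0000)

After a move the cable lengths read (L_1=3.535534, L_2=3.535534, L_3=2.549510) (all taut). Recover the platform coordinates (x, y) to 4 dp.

(2.5000, 3.5000)

circle eqns → linear via eq_j − eq_1; set q_j = A_j·A_j − L_j²
q_1 = 0.0000+36.0000−12.5000 = 23.5000
-6.0000·x + 12.0000·y = q_1−q_2 = 27.0000
0.0000·x + 6.0000·y = q_1−q_3 = 21.0000
solve first two rows → x=2.5000, y=3.5000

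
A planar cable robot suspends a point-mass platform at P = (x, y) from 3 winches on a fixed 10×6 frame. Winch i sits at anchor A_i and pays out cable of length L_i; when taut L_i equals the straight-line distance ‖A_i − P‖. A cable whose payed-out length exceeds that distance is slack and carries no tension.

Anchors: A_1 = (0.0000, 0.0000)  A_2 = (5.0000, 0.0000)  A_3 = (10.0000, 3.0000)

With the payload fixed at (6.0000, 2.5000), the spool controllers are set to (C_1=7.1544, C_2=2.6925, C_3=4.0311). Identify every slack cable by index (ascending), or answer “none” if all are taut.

1

i=1: geometric 6.5000 vs commanded 7.1544 ⇒ slack
i=2: geometric 2.6926 vs commanded 2.6925 ⇒ taut
i=3: geometric 4.0311 vs commanded 4.0311 ⇒ taut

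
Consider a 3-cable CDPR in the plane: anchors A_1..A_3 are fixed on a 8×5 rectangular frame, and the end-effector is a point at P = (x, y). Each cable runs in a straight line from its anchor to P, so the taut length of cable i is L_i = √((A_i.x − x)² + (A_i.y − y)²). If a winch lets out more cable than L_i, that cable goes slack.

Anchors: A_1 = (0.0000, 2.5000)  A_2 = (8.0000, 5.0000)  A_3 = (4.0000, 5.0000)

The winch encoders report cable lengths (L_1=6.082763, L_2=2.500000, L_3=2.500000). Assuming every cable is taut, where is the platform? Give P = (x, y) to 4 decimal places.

(6.0000, 3.5000)

each cable: (A_i−P)·(A_i−P) = L_i²; let q_i = ‖A_i‖²−L_i²
q_1 = 0.0000+6.2500−37.0000 = -30.7500
row 1: -16.0000x − 5.0000y = -113.5000  (q_2=82.7500)
row 2: -8.0000x − 5.0000y = -65.5000  (q_3=34.7500)
Cramer on rows 1–2 → x = 6.0000, y = 3.5000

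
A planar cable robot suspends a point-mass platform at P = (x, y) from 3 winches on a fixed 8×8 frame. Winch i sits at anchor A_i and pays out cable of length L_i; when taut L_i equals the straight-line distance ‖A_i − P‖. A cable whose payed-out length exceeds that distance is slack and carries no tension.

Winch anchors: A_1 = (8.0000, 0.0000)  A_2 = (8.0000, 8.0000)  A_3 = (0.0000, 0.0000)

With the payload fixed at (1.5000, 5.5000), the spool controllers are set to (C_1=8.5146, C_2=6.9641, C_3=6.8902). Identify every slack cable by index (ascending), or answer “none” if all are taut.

3

i=1: geometric 8.5147 vs commanded 8.5146 ⇒ taut
i=2: geometric 6.9642 vs commanded 6.9641 ⇒ taut
i=3: geometric 5.7009 vs commanded 6.8902 ⇒ slack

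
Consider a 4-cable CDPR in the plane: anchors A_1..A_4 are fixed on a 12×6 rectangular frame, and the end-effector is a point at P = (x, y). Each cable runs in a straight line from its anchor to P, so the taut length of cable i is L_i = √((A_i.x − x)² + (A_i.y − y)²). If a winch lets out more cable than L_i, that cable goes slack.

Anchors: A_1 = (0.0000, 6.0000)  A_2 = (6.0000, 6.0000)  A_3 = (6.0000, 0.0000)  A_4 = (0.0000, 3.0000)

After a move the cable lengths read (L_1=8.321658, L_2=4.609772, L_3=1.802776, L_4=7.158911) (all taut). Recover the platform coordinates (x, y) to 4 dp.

circle eqns → linear via eq_j − eq_1; set c_j = A_j·A_j − L_j²
c_1 = 0.0000+36.0000−69.2500 = -33.2500
-12.0000·x + 0.0000·y = c_1−c_2 = -84.0000
-12.0000·x + 12.0000·y = c_1−c_3 = -66.0000
0.0000·x + 6.0000·y = c_1−c_4 = 9.0000
solve first two rows → x=7.0000, y=1.5000
check cable 4: ‖A_4−P‖² = 51.2500 ≈ L_4² = 51.2500 ✓

(7.0000, 1.5000)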